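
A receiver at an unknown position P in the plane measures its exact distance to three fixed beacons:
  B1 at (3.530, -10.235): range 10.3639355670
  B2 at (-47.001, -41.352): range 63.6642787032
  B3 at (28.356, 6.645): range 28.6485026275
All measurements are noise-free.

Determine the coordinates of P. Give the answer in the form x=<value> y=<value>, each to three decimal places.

x=11.674 y=-16.645

eq1: (x − 3.530)² + (y + 10.235)² = 10.3639355670²
eq2: (x + 47.001)² + (y + 41.352)² = 63.6642787032²
eq3: (x − 28.356)² + (y − 6.645)² = 28.6485026275²
eq2−eq1, eq2−eq3 (x²,y² cancel):
  101.062·x + 62.234·y = 143.863442
  150.714·x + 95.994·y = 161.540536
det = 101.062·95.994 − 62.234·150.714 = 321.810552
x = (143.863442·95.994 − 62.234·161.540536) / 321.810552 = 11.673681
y = (101.062·161.540536 − 143.863442·150.714) / 321.810552 = -16.645275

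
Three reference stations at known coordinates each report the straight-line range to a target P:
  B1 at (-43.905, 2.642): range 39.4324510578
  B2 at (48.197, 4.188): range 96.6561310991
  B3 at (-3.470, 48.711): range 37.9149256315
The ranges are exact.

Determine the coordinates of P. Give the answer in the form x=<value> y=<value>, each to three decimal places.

eq1: (x + 43.905)² + (y − 2.642)² = 39.4324510578²
eq2: (x − 48.197)² + (y − 4.188)² = 96.6561310991²
eq3: (x + 3.470)² + (y − 48.711)² = 37.9149256315²
eq2−eq1, eq2−eq3 (x²,y² cancel):
  -184.204·x − 3.092·y = 7381.628519
  -103.334·x + 89.046·y = 7949.178361
det = -184.204·89.046 − -3.092·-103.334 = -16722.138112
x = (7381.628519·89.046 − -3.092·7949.178361) / -16722.138112 = -40.777283
y = (-184.204·7949.178361 − 7381.628519·-103.334) / -16722.138112 = 41.950213

x=-40.777 y=41.950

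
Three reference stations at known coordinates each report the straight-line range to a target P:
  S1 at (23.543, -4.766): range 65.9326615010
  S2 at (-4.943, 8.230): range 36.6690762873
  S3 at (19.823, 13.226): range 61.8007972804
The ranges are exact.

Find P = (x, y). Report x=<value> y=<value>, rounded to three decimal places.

x=-41.533 y=5.827

eq1: (x − 23.543)² + (y + 4.766)² = 65.9326615010²
eq2: (x + 4.943)² + (y − 8.230)² = 36.6690762873²
eq3: (x − 19.823)² + (y − 13.226)² = 61.8007972804²
eq1−eq3, eq1−eq2 (x²,y² cancel):
  -7.440·x + 35.984·y = 518.668108
  -56.972·x + 25.992·y = 2517.673241
det = -7.440·25.992 − 35.984·-56.972 = 1856.699968
x = (518.668108·25.992 − 35.984·2517.673241) / 1856.699968 = -41.533222
y = (-7.440·2517.673241 − 518.668108·-56.972) / 1856.699968 = 5.826504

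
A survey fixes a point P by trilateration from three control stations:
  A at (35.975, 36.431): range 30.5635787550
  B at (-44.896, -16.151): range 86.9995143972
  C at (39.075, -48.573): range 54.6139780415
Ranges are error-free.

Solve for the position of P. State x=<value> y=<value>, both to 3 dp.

eq1: (x − 35.975)² + (y − 36.431)² = 30.5635787550²
eq2: (x + 44.896)² + (y + 16.151)² = 86.9995143972²
eq3: (x − 39.075)² + (y + 48.573)² = 54.6139780415²
eq3−eq1, eq3−eq2 (x²,y² cancel):
  -6.200·x + 170.008·y = 783.780683
  -167.942·x + 64.844·y = -6195.915245
det = -6.200·64.844 − 170.008·-167.942 = 28149.450736
x = (783.780683·64.844 − 170.008·-6195.915245) / 28149.450736 = 39.225584
y = (-6.200·-6195.915245 − 783.780683·-167.942) / 28149.450736 = 6.040770

x=39.226 y=6.041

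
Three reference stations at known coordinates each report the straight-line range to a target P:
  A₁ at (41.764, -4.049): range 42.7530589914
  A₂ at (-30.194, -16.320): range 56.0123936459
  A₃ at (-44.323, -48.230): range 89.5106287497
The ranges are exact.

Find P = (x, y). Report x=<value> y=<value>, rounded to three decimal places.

eq1: (x − 41.764)² + (y + 4.049)² = 42.7530589914²
eq2: (x + 30.194)² + (y + 16.320)² = 56.0123936459²
eq3: (x + 44.323)² + (y + 48.230)² = 89.5106287497²
eq2−eq3, eq2−eq1 (x²,y² cancel):
  -28.258·x − 63.820·y = -1762.123224
  143.916·x + 24.542·y = 1892.170250
det = -28.258·24.542 − -63.820·143.916 = 8491.211284
x = (-1762.123224·24.542 − -63.820·1892.170250) / 8491.211284 = 9.128530
y = (-28.258·1892.170250 − -1762.123224·143.916) / 8491.211284 = 23.568932

x=9.129 y=23.569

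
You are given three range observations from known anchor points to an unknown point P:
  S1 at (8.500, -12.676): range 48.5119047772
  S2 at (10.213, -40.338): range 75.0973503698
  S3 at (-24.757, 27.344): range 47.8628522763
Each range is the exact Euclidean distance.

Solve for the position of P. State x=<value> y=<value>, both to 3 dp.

x=22.680 y=33.717

eq1: (x − 8.500)² + (y + 12.676)² = 48.5119047772²
eq2: (x − 10.213)² + (y + 40.338)² = 75.0973503698²
eq3: (x + 24.757)² + (y − 27.344)² = 47.8628522763²
eq1−eq2, eq1−eq3 (x²,y² cancel):
  3.426·x − 55.324·y = -1787.678490
  -66.514·x + 80.040·y = 1190.224686
det = 3.426·80.040 − -55.324·-66.514 = -3405.603496
x = (-1787.678490·80.040 − -55.324·1190.224686) / -3405.603496 = 22.679621
y = (3.426·1190.224686 − -1787.678490·-66.514) / -3405.603496 = 33.717354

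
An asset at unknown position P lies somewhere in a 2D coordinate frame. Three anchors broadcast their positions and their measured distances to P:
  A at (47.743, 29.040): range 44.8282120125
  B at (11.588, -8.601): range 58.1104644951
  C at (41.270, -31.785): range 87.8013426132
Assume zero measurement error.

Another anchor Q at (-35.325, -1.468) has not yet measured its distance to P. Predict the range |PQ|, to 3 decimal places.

eq1: (x − 47.743)² + (y − 29.040)² = 44.8282120125²
eq2: (x − 11.588)² + (y + 8.601)² = 58.1104644951²
eq3: (x − 41.270)² + (y + 31.785)² = 87.8013426132²
eq2−eq1, eq2−eq3 (x²,y² cancel):
  72.310·x + 75.282·y = 4281.714196
  59.364·x − 46.368·y = -1827.009501
det = 72.310·-46.368 − 75.282·59.364 = -7821.910728
x = (4281.714196·-46.368 − 75.282·-1827.009501) / -7821.910728 = 7.797787
y = (72.310·-1827.009501 − 4281.714196·59.364) / -7821.910728 = 49.385726
|P − Q| = √((7.797787 − -35.325)² + (49.385726 − -1.468)²) = 66.675904

66.676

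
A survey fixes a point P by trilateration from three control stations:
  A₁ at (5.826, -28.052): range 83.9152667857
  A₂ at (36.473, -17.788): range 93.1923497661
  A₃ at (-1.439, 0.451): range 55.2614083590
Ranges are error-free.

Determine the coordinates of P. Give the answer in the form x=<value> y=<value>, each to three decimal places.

x=-29.440 y=48.093

eq1: (x − 5.826)² + (y + 28.052)² = 83.9152667857²
eq2: (x − 36.473)² + (y + 17.788)² = 93.1923497661²
eq3: (x + 1.439)² + (y − 0.451)² = 55.2614083590²
eq1−eq2, eq1−eq3 (x²,y² cancel):
  61.294·x + 20.528·y = -817.206362
  -14.530·x + 57.006·y = 3169.365888
det = 61.294·57.006 − 20.528·-14.530 = 3792.397604
x = (-817.206362·57.006 − 20.528·3169.365888) / 3792.397604 = -29.439532
y = (61.294·3169.365888 − -817.206362·-14.530) / 3792.397604 = 48.093350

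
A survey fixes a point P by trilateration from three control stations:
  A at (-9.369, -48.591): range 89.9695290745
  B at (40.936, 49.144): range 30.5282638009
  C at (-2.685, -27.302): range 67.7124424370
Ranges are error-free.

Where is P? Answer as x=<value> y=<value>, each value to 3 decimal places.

x=12.233 y=38.747

eq1: (x + 9.369)² + (y + 48.591)² = 89.9695290745²
eq2: (x − 40.936)² + (y − 49.144)² = 30.5282638009²
eq3: (x + 2.685)² + (y + 27.302)² = 67.7124424370²
eq1−eq2, eq1−eq3 (x²,y² cancel):
  100.610·x + 195.470·y = 8804.566661
  13.368·x + 42.578·y = 1813.286288
det = 100.610·42.578 − 195.470·13.368 = 1670.729620
x = (8804.566661·42.578 − 195.470·1813.286288) / 1670.729620 = 12.232840
y = (100.610·1813.286288 − 8804.566661·13.368) / 1670.729620 = 38.746716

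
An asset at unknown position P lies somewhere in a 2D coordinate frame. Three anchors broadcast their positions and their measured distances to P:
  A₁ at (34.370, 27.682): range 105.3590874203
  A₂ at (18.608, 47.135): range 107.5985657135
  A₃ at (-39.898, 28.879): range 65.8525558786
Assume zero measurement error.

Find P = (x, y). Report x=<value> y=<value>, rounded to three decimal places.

x=-49.342 y=-36.293

eq1: (x − 34.370)² + (y − 27.682)² = 105.3590874203²
eq2: (x − 18.608)² + (y − 47.135)² = 107.5985657135²
eq3: (x + 39.898)² + (y − 28.879)² = 65.8525558786²
eq2−eq1, eq2−eq3 (x²,y² cancel):
  31.524·x − 38.906·y = -143.461823
  -117.012·x − 36.512·y = 7098.773384
det = 31.524·-36.512 − -38.906·-117.012 = -5703.473160
x = (-143.461823·-36.512 − -38.906·7098.773384) / -5703.473160 = -49.342383
y = (31.524·7098.773384 − -143.461823·-117.012) / -5703.473160 = -36.292794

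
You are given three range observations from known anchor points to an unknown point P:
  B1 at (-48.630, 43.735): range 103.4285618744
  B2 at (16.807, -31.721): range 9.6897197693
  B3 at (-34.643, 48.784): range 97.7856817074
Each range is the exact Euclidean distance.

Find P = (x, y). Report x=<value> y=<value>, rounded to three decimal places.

x=25.791 y=-28.091

eq1: (x + 48.630)² + (y − 43.735)² = 103.4285618744²
eq2: (x − 16.807)² + (y + 31.721)² = 9.6897197693²
eq3: (x + 34.643)² + (y − 48.784)² = 97.7856817074²
eq2−eq1, eq2−eq3 (x²,y² cancel):
  -130.874·x + 150.912·y = -7614.646707
  -102.900·x + 161.010·y = -7176.829863
det = -130.874·161.010 − 150.912·-102.900 = -5543.177940
x = (-7614.646707·161.010 − 150.912·-7176.829863) / -5543.177940 = 25.791075
y = (-130.874·-7176.829863 − -7614.646707·-102.900) / -5543.177940 = -28.090977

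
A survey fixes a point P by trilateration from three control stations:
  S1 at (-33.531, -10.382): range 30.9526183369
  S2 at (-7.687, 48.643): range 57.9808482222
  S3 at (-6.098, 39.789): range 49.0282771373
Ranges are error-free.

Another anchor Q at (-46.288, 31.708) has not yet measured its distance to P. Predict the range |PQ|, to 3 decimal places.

eq1: (x + 33.531)² + (y + 10.382)² = 30.9526183369²
eq2: (x + 7.687)² + (y − 48.643)² = 57.9808482222²
eq3: (x + 6.098)² + (y − 39.789)² = 49.0282771373²
eq2−eq1, eq2−eq3 (x²,y² cancel):
  -51.688·x − 118.050·y = 1210.596646
  3.178·x − 17.708·y = 153.125509
det = -51.688·-17.708 − -118.050·3.178 = 1290.454004
x = (1210.596646·-17.708 − -118.050·153.125509) / 1290.454004 = -2.604339
y = (-51.688·153.125509 − 1210.596646·3.178) / 1290.454004 = -9.114643
|P − Q| = √((-2.604339 − -46.288)² + (-9.114643 − 31.708)²) = 59.789217

59.789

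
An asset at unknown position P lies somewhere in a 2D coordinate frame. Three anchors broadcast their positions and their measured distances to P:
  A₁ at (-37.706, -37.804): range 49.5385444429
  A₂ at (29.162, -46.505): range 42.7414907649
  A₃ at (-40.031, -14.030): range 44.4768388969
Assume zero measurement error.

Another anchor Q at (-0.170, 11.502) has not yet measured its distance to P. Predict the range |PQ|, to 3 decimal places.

eq1: (x + 37.706)² + (y + 37.804)² = 49.5385444429²
eq2: (x − 29.162)² + (y + 46.505)² = 42.7414907649²
eq3: (x + 40.031)² + (y + 14.030)² = 44.4768388969²
eq3−eq2, eq3−eq1 (x²,y² cancel):
  138.386·x − 64.950·y = 1365.169573
  4.650·x − 47.548·y = 575.684804
det = 138.386·-47.548 − -64.950·4.650 = -6277.960028
x = (1365.169573·-47.548 − -64.950·575.684804) / -6277.960028 = 4.383646
y = (138.386·575.684804 − 1365.169573·4.650) / -6277.960028 = -11.678743
|P − Q| = √((4.383646 − -0.170)² + (-11.678743 − 11.502)²) = 23.623770

23.624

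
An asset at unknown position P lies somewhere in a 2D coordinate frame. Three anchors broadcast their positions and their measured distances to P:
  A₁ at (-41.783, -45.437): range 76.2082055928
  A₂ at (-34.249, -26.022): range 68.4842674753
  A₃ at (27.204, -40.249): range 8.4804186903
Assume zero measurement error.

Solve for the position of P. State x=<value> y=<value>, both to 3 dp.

x=33.675 y=-34.767

eq1: (x + 41.783)² + (y + 45.437)² = 76.2082055928²
eq2: (x + 34.249)² + (y + 26.022)² = 68.4842674753²
eq3: (x − 27.204)² + (y + 40.249)² = 8.4804186903²
eq2−eq3, eq2−eq1 (x²,y² cancel):
  122.906·x − 28.454·y = 5128.078522
  -15.068·x − 38.830·y = 842.605865
det = 122.906·-38.830 − -28.454·-15.068 = -5201.184852
x = (5128.078522·-38.830 − -28.454·842.605865) / -5201.184852 = 33.674593
y = (122.906·842.605865 − 5128.078522·-15.068) / -5201.184852 = -34.767310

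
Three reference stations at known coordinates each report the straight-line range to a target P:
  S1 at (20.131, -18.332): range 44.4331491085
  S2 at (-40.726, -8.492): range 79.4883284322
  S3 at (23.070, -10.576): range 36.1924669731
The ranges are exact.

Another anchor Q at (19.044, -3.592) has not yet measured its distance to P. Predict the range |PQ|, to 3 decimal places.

30.848

eq1: (x − 20.131)² + (y + 18.332)² = 44.4331491085²
eq2: (x + 40.726)² + (y + 8.492)² = 79.4883284322²
eq3: (x − 23.070)² + (y + 10.576)² = 36.1924669731²
eq3−eq2, eq3−eq1 (x²,y² cancel):
  -127.592·x + 4.168·y = -3921.855227
  -5.878·x − 15.512·y = -567.167365
det = -127.592·-15.512 − 4.168·-5.878 = 2003.706608
x = (-3921.855227·-15.512 − 4.168·-567.167365) / 2003.706608 = 31.541430
y = (-127.592·-567.167365 − -3921.855227·-5.878) / 2003.706608 = 24.611065
|P − Q| = √((31.541430 − 19.044)² + (24.611065 − -3.592)²) = 30.847992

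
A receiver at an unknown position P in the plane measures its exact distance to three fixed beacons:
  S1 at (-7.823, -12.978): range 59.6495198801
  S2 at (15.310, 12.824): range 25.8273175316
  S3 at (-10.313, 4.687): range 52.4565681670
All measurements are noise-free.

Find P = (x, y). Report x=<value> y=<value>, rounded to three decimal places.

x=37.923 y=25.302

eq1: (x + 7.823)² + (y + 12.978)² = 59.6495198801²
eq2: (x − 15.310)² + (y − 12.824)² = 25.8273175316²
eq3: (x + 10.313)² + (y − 4.687)² = 52.4565681670²
eq1−eq3, eq1−eq2 (x²,y² cancel):
  -4.980·x + 35.330·y = 705.071803
  46.266·x + 51.604·y = 3060.238154
det = -4.980·51.604 − 35.330·46.266 = -1891.565700
x = (705.071803·51.604 − 35.330·3060.238154) / -1891.565700 = 37.922917
y = (-4.980·3060.238154 − 705.071803·46.266) / -1891.565700 = 25.302234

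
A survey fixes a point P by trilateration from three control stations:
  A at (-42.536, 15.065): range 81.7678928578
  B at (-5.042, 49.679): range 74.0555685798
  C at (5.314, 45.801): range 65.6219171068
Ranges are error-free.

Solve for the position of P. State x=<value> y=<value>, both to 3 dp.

x=34.225 y=-13.109

eq1: (x + 42.536)² + (y − 15.065)² = 81.7678928578²
eq2: (x + 5.042)² + (y − 49.679)² = 74.0555685798²
eq3: (x − 5.314)² + (y − 45.801)² = 65.6219171068²
eq3−eq1, eq3−eq2 (x²,y² cancel):
  -95.700·x − 61.472·y = -2469.456974
  -20.712·x + 7.756·y = -810.536625
det = -95.700·7.756 − -61.472·-20.712 = -2015.457264
x = (-2469.456974·7.756 − -61.472·-810.536625) / -2015.457264 = 34.224698
y = (-95.700·-810.536625 − -2469.456974·-20.712) / -2015.457264 = -13.109165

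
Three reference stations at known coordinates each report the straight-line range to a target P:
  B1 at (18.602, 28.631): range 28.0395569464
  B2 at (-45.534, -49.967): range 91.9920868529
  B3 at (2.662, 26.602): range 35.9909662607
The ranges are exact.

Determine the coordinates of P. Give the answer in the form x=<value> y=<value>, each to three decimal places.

x=29.748 y=2.902

eq1: (x − 18.602)² + (y − 28.631)² = 28.0395569464²
eq2: (x + 45.534)² + (y + 49.967)² = 91.9920868529²
eq3: (x − 2.662)² + (y − 26.602)² = 35.9909662607²
eq2−eq1, eq2−eq3 (x²,y² cancel):
  128.272·x + 157.196·y = 4272.049610
  96.392·x + 153.138·y = 3311.900794
det = 128.272·153.138 − 157.196·96.392 = 4490.880704
x = (4272.049610·153.138 − 157.196·3311.900794) / 4490.880704 = 29.748191
y = (128.272·3311.900794 − 4272.049610·96.392) / 4490.880704 = 2.902044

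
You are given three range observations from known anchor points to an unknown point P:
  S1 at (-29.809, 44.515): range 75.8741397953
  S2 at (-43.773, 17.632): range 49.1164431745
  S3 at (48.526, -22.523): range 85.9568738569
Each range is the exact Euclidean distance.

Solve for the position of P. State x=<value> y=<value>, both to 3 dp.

eq1: (x + 29.809)² + (y − 44.515)² = 75.8741397953²
eq2: (x + 43.773)² + (y − 17.632)² = 49.1164431745²
eq3: (x − 48.526)² + (y + 22.523)² = 85.9568738569²
eq3−eq2, eq3−eq1 (x²,y² cancel):
  -184.598·x + 80.310·y = 4341.063921
  -156.670·x + 134.076·y = 1639.802575
det = -184.598·134.076 − 80.310·-156.670 = -12167.993748
x = (4341.063921·134.076 − 80.310·1639.802575) / -12167.993748 = -37.010205
y = (-184.598·1639.802575 − 4341.063921·-156.670) / -12167.993748 = -31.016634

x=-37.010 y=-31.017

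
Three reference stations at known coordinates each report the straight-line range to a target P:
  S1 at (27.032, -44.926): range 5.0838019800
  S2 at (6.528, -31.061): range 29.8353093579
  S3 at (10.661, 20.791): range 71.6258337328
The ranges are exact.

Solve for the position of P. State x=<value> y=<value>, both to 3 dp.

eq1: (x − 27.032)² + (y + 44.926)² = 5.0838019800²
eq2: (x − 6.528)² + (y + 31.061)² = 29.8353093579²
eq3: (x − 10.661)² + (y − 20.791)² = 71.6258337328²
eq2−eq1, eq2−eq3 (x²,y² cancel):
  41.008·x − 27.730·y = 2605.974637
  8.266·x + 103.704·y = -4701.592276
det = 41.008·103.704 − -27.730·8.266 = 4481.909812
x = (2605.974637·103.704 − -27.730·-4701.592276) / 4481.909812 = 31.208758
y = (41.008·-4701.592276 − 2605.974637·8.266) / 4481.909812 = -47.824229

x=31.209 y=-47.824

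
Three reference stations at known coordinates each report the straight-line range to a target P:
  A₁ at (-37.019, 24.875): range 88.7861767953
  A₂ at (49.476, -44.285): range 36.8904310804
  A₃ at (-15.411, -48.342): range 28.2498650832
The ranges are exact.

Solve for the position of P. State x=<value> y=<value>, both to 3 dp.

eq1: (x + 37.019)² + (y − 24.875)² = 88.7861767953²
eq2: (x − 49.476)² + (y + 44.285)² = 36.8904310804²
eq3: (x + 15.411)² + (y + 48.342)² = 28.2498650832²
eq1−eq2, eq1−eq3 (x²,y² cancel):
  172.990·x − 138.320·y = 8941.945100
  43.216·x − 146.434·y = 7670.206212
det = 172.990·-146.434 − -138.320·43.216 = -19353.980540
x = (8941.945100·-146.434 − -138.320·7670.206212) / -19353.980540 = 12.837766
y = (172.990·7670.206212 − 8941.945100·43.216) / -19353.980540 = -48.591238

x=12.838 y=-48.591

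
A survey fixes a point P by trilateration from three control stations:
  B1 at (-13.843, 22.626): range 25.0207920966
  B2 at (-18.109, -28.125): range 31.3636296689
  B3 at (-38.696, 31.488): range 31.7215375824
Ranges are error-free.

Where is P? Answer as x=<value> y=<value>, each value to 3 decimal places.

eq1: (x + 13.843)² + (y − 22.626)² = 25.0207920966²
eq2: (x + 18.109)² + (y + 28.125)² = 31.3636296689²
eq3: (x + 38.696)² + (y − 31.488)² = 31.7215375824²
eq3−eq1, eq3−eq2 (x²,y² cancel):
  49.706·x − 17.724·y = -1405.094126
  41.174·x − 119.226·y = -1347.344373
det = 49.706·-119.226 − -17.724·41.174 = -5196.479580
x = (-1405.094126·-119.226 − -17.724·-1347.344373) / -5196.479580 = -27.642449
y = (49.706·-1347.344373 − -1405.094126·41.174) / -5196.479580 = 1.754602

x=-27.642 y=1.755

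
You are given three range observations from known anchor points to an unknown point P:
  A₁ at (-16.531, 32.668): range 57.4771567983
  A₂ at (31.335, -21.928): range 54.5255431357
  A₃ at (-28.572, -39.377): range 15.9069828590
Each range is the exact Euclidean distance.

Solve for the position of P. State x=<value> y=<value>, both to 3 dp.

eq1: (x + 16.531)² + (y − 32.668)² = 57.4771567983²
eq2: (x − 31.335)² + (y + 21.928)² = 54.5255431357²
eq3: (x + 28.572)² + (y + 39.377)² = 15.9069828590²
eq2−eq1, eq2−eq3 (x²,y² cancel):
  -95.732·x + 109.192·y = -452.835923
  -119.814·x − 34.898·y = 3624.190655
det = -95.732·-34.898 − 109.192·-119.814 = 16423.585624
x = (-452.835923·-34.898 − 109.192·3624.190655) / 16423.585624 = -23.133168
y = (-95.732·3624.190655 − -452.835923·-119.814) / 16423.585624 = -24.428716

x=-23.133 y=-24.429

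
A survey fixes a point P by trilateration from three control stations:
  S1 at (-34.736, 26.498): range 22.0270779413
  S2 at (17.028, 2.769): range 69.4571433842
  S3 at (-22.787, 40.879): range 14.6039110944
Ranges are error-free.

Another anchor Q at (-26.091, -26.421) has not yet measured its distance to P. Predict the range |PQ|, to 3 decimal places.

75.496

eq1: (x + 34.736)² + (y − 26.498)² = 22.0270779413²
eq2: (x − 17.028)² + (y − 2.769)² = 69.4571433842²
eq3: (x + 22.787)² + (y − 40.879)² = 14.6039110944²
eq2−eq1, eq2−eq3 (x²,y² cancel):
  -103.528·x + 47.458·y = 5950.216159
  -79.630·x + 76.220·y = 6503.740413
det = -103.528·76.220 − 47.458·-79.630 = -4111.823620
x = (5950.216159·76.220 − 47.458·6503.740413) / -4111.823620 = -35.232777
y = (-103.528·6503.740413 − 5950.216159·-79.630) / -4111.823620 = 48.519475
|P − Q| = √((-35.232777 − -26.091)² + (48.519475 − -26.421)²) = 75.496006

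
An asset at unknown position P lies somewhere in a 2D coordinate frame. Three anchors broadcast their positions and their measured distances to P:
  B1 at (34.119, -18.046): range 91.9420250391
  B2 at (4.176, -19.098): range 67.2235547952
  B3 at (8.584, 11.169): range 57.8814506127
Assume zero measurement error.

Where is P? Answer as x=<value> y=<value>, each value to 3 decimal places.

eq1: (x − 34.119)² + (y + 18.046)² = 91.9420250391²
eq2: (x − 4.176)² + (y + 19.098)² = 67.2235547952²
eq3: (x − 8.584)² + (y − 11.169)² = 57.8814506127²
eq1−eq2, eq1−eq3 (x²,y² cancel):
  -59.886·x − 2.104·y = 2826.737952
  -51.070·x + 58.430·y = 3811.740983
det = -59.886·58.430 − -2.104·-51.070 = -3606.590260
x = (2826.737952·58.430 − -2.104·3811.740983) / -3606.590260 = -48.019373
y = (-59.886·3811.740983 − 2826.737952·-51.070) / -3606.590260 = 23.265302

x=-48.019 y=23.265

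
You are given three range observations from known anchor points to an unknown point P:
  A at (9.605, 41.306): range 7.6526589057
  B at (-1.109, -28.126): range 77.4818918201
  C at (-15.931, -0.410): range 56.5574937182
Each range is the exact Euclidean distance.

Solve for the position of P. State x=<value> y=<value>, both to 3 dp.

x=13.309 y=48.003

eq1: (x − 9.605)² + (y − 41.306)² = 7.6526589057²
eq2: (x + 1.109)² + (y + 28.126)² = 77.4818918201²
eq3: (x + 15.931)² + (y + 0.410)² = 56.5574937182²
eq3−eq1, eq3−eq2 (x²,y² cancel):
  51.072·x + 83.432·y = 4684.663707
  29.644·x − 55.432·y = -2266.356568
det = 51.072·-55.432 − 83.432·29.644 = -5304.281312
x = (4684.663707·-55.432 − 83.432·-2266.356568) / -5304.281312 = 13.308800
y = (51.072·-2266.356568 − 4684.663707·29.644) / -5304.281312 = 48.002645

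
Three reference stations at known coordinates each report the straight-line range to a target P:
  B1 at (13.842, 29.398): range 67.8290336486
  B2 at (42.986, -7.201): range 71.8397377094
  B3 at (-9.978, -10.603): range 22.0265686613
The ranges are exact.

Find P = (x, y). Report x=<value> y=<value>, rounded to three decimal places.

x=-26.599 y=-25.056

eq1: (x − 13.842)² + (y − 29.398)² = 67.8290336486²
eq2: (x − 42.986)² + (y + 7.201)² = 71.8397377094²
eq3: (x + 9.978)² + (y + 10.603)² = 22.0265686613²
eq3−eq2, eq3−eq1 (x²,y² cancel):
  105.928·x + 6.804·y = -2988.111683
  47.640·x + 80.002·y = -3271.748804
det = 105.928·80.002 − 6.804·47.640 = 8150.309296
x = (-2988.111683·80.002 − 6.804·-3271.748804) / 8150.309296 = -26.599473
y = (105.928·-3271.748804 − -2988.111683·47.640) / 8150.309296 = -25.056247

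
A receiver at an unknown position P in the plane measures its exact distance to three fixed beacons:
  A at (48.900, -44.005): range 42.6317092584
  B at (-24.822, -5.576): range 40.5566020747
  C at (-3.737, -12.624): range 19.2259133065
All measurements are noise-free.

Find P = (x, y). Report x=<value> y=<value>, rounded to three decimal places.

x=10.442 y=-25.608

eq1: (x − 48.900)² + (y + 44.005)² = 42.6317092584²
eq2: (x + 24.822)² + (y + 5.576)² = 40.5566020747²
eq3: (x + 3.737)² + (y + 12.624)² = 19.2259133065²
eq1−eq2, eq1−eq3 (x²,y² cancel):
  -147.444·x + 76.858·y = -3507.801903
  -105.274·x + 62.762·y = -2706.492588
det = -147.444·62.762 − 76.858·-105.274 = -1162.731236
x = (-3507.801903·62.762 − 76.858·-2706.492588) / -1162.731236 = 10.441842
y = (-147.444·-2706.492588 − -3507.801903·-105.274) / -1162.731236 = -25.608459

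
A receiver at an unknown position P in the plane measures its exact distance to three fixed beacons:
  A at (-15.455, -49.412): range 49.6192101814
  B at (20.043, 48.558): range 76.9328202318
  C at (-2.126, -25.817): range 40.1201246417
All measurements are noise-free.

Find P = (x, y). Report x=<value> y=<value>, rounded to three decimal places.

x=-35.935 y=-4.216

eq1: (x + 15.455)² + (y + 49.412)² = 49.6192101814²
eq2: (x − 20.043)² + (y − 48.558)² = 76.9328202318²
eq3: (x + 2.126)² + (y + 25.817)² = 40.1201246417²
eq3−eq2, eq3−eq1 (x²,y² cancel):
  44.338·x + 148.750·y = -2220.470580
  -26.658·x − 47.190·y = 1156.923786
det = 44.338·-47.190 − 148.750·-26.658 = 1873.067280
x = (-2220.470580·-47.190 − 148.750·1156.923786) / 1873.067280 = -35.934858
y = (44.338·1156.923786 − -2220.470580·-26.658) / 1873.067280 = -4.216409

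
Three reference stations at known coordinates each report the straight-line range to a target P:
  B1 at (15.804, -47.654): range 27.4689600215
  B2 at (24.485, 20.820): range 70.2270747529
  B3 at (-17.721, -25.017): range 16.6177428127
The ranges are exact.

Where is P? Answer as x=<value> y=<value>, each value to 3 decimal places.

eq1: (x − 15.804)² + (y + 47.654)² = 27.4689600215²
eq2: (x − 24.485)² + (y − 20.820)² = 70.2270747529²
eq3: (x + 17.721)² + (y + 25.017)² = 16.6177428127²
eq2−eq3, eq2−eq1 (x²,y² cancel):
  -84.412·x − 91.674·y = 4562.589157
  -17.362·x − 136.948·y = 5664.980771
det = -84.412·-136.948 − -91.674·-17.362 = 9968.410588
x = (4562.589157·-136.948 − -91.674·5664.980771) / 9968.410588 = -10.584036
y = (-84.412·5664.980771 − 4562.589157·-17.362) / 9968.410588 = -40.024102

x=-10.584 y=-40.024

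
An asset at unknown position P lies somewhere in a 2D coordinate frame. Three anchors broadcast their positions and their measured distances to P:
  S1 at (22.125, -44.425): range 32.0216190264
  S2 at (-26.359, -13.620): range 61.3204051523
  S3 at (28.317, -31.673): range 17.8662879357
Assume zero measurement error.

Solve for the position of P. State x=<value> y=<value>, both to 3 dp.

x=34.944 y=-15.081

eq1: (x − 22.125)² + (y + 44.425)² = 32.0216190264²
eq2: (x + 26.359)² + (y + 13.620)² = 61.3204051523²
eq3: (x − 28.317)² + (y + 31.673)² = 17.8662879357²
eq2−eq3, eq2−eq1 (x²,y² cancel):
  109.352·x − 36.106·y = 4365.717980
  96.968·x − 61.610·y = 4317.602972
det = 109.352·-61.610 − -36.106·96.968 = -3236.050112
x = (4365.717980·-61.610 − -36.106·4317.602972) / -3236.050112 = 34.943993
y = (109.352·4317.602972 − 4365.717980·96.968) / -3236.050112 = -15.081219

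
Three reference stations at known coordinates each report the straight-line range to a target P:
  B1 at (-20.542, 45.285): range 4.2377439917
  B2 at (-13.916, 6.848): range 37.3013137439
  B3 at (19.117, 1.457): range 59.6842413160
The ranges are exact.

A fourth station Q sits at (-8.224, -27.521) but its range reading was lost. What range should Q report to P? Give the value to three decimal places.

eq1: (x + 20.542)² + (y − 45.285)² = 4.2377439917²
eq2: (x + 13.916)² + (y − 6.848)² = 37.3013137439²
eq3: (x − 19.117)² + (y − 1.457)² = 59.6842413160²
eq2−eq1, eq2−eq3 (x²,y² cancel):
  -13.252·x + 76.874·y = 3605.584362
  66.066·x − 10.782·y = -2043.788276
det = -13.252·-10.782 − 76.874·66.066 = -4935.874620
x = (3605.584362·-10.782 − 76.874·-2043.788276) / -4935.874620 = -23.954978
y = (-13.252·-2043.788276 − 3605.584362·66.066) / -4935.874620 = 42.773018
|P − Q| = √((-23.954978 − -8.224)² + (42.773018 − -27.521)²) = 72.032719

72.033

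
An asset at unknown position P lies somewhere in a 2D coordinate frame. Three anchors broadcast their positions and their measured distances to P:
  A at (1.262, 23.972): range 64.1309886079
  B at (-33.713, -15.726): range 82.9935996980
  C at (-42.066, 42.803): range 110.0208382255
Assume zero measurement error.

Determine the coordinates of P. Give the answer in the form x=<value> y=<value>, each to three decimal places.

x=49.231 y=-18.593

eq1: (x − 1.262)² + (y − 23.972)² = 64.1309886079²
eq2: (x + 33.713)² + (y + 15.726)² = 82.9935996980²
eq3: (x + 42.066)² + (y − 42.803)² = 110.0208382255²
eq3−eq1, eq3−eq2 (x²,y² cancel):
  86.656·x − 37.662·y = 4966.405407
  16.706·x − 117.058·y = 2998.875533
det = 86.656·-117.058 − -37.662·16.706 = -9514.596676
x = (4966.405407·-117.058 − -37.662·2998.875533) / -9514.596676 = 49.231076
y = (86.656·2998.875533 − 4966.405407·16.706) / -9514.596676 = -18.592673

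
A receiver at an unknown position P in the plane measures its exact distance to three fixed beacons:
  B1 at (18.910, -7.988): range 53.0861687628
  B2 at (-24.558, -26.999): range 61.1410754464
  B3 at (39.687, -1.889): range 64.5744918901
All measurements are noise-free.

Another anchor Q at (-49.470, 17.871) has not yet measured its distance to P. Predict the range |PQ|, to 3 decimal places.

eq1: (x − 18.910)² + (y + 7.988)² = 53.0861687628²
eq2: (x + 24.558)² + (y + 26.999)² = 61.1410754464²
eq3: (x − 39.687)² + (y + 1.889)² = 64.5744918901²
eq1−eq2, eq1−eq3 (x²,y² cancel):
  -86.936·x − 38.022·y = -9.444672
  41.554·x + 12.198·y = -194.493643
det = -86.936·12.198 − -38.022·41.554 = 519.520860
x = (-9.444672·12.198 − -38.022·-194.493643) / 519.520860 = -14.456096
y = (-86.936·-194.493643 − -9.444672·41.554) / 519.520860 = 33.301768
|P − Q| = √((-14.456096 − -49.470)² + (33.301768 − 17.871)²) = 38.263326

38.263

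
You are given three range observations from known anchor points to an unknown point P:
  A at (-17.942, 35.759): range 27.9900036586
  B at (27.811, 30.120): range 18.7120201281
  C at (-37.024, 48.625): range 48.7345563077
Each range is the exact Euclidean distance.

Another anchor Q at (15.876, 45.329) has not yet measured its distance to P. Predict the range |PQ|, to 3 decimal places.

11.000

eq1: (x + 17.942)² + (y − 35.759)² = 27.9900036586²
eq2: (x − 27.811)² + (y − 30.120)² = 18.7120201281²
eq3: (x + 37.024)² + (y − 48.625)² = 48.7345563077²
eq1−eq3, eq1−eq2 (x²,y² cancel):
  -38.164·x + 25.732·y = 542.929082
  91.506·x − 11.278·y = 513.345284
det = -38.164·-11.278 − 25.732·91.506 = -1924.218800
x = (542.929082·-11.278 − 25.732·513.345284) / -1924.218800 = 10.046963
y = (-38.164·513.345284 − 542.929082·91.506) / -1924.218800 = 36.000364
|P − Q| = √((10.046963 − 15.876)² + (36.000364 − 45.329)²) = 11.000051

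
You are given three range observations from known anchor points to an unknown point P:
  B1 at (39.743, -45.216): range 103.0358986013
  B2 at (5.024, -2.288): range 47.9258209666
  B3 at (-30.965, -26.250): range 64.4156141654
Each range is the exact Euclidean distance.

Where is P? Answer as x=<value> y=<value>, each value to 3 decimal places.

x=-21.699 y=37.496

eq1: (x − 39.743)² + (y + 45.216)² = 103.0358986013²
eq2: (x − 5.024)² + (y + 2.288)² = 47.9258209666²
eq3: (x + 30.965)² + (y + 26.250)² = 64.4156141654²
eq1−eq3, eq1−eq2 (x²,y² cancel):
  -141.416·x + 37.932·y = 4490.926072
  -69.438·x + 85.856·y = 4725.994900
det = -141.416·85.856 − 37.932·-69.438 = -9507.489880
x = (4490.926072·85.856 − 37.932·4725.994900) / -9507.489880 = -21.699367
y = (-141.416·4725.994900 − 4490.926072·-69.438) / -9507.489880 = 37.495740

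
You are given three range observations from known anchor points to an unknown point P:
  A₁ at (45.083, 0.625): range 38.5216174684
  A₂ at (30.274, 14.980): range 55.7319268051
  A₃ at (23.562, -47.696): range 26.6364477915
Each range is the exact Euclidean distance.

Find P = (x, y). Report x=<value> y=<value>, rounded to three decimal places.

eq1: (x − 45.083)² + (y − 0.625)² = 38.5216174684²
eq2: (x − 30.274)² + (y − 14.980)² = 55.7319268051²
eq3: (x − 23.562)² + (y + 47.696)² = 26.6364477915²
eq2−eq3, eq2−eq1 (x²,y² cancel):
  -13.424·x − 125.352·y = 4085.708098
  29.618·x − 28.710·y = 2514.084691
det = -13.424·-28.710 − -125.352·29.618 = 4098.078576
x = (4085.708098·-28.710 − -125.352·2514.084691) / 4098.078576 = 48.277470
y = (-13.424·2514.084691 − 4085.708098·29.618) / 4098.078576 = -37.763936

x=48.277 y=-37.764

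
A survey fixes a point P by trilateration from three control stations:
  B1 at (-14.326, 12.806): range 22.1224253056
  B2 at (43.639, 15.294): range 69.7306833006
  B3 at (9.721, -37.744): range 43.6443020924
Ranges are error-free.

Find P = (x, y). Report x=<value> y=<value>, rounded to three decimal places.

eq1: (x + 14.326)² + (y − 12.806)² = 22.1224253056²
eq2: (x − 43.639)² + (y − 15.294)² = 69.7306833006²
eq3: (x − 9.721)² + (y + 37.744)² = 43.6443020924²
eq3−eq2, eq3−eq1 (x²,y² cancel):
  67.836·x + 106.076·y = -2338.381708
  -48.094·x + 101.100·y = 265.543939
det = 67.836·101.100 − 106.076·-48.094 = 11959.838744
x = (-2338.381708·101.100 − 106.076·265.543939) / 11959.838744 = -22.122224
y = (67.836·265.543939 − -2338.381708·-48.094) / 11959.838744 = -7.897154

x=-22.122 y=-7.897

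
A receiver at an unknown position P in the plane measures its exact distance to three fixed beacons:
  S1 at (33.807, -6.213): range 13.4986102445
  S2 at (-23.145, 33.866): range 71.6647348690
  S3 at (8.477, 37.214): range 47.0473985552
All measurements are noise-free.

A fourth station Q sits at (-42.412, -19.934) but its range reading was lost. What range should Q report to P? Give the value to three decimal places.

eq1: (x − 33.807)² + (y + 6.213)² = 13.4986102445²
eq2: (x + 23.145)² + (y − 33.866)² = 71.6647348690²
eq3: (x − 8.477)² + (y − 37.214)² = 47.0473985552²
eq3−eq2, eq3−eq1 (x²,y² cancel):
  -63.244·x − 6.696·y = -2696.520857
  50.660·x − 86.854·y = 1756.018525
det = -63.244·-86.854 − -6.696·50.660 = 5832.213736
x = (-2696.520857·-86.854 − -6.696·1756.018525) / 5832.213736 = 42.172995
y = (-63.244·1756.018525 − -2696.520857·50.660) / 5832.213736 = 4.380517
|P − Q| = √((42.172995 − -42.412)² + (4.380517 − -19.934)²) = 88.010324

88.010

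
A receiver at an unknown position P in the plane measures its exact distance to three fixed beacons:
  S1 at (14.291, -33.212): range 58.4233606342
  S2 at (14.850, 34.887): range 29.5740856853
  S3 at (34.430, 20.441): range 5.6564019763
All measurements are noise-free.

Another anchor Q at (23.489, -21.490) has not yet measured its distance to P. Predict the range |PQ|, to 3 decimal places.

eq1: (x − 14.291)² + (y + 33.212)² = 58.4233606342²
eq2: (x − 14.850)² + (y − 34.887)² = 29.5740856853²
eq3: (x − 34.430)² + (y − 20.441)² = 5.6564019763²
eq1−eq2, eq1−eq3 (x²,y² cancel):
  1.118·x + 136.198·y = 2669.018168
  40.278·x + 107.306·y = 3677.283940
det = 1.118·107.306 − 136.198·40.278 = -5365.814936
x = (2669.018168·107.306 − 136.198·3677.283940) / -5365.814936 = 39.963558
y = (1.118·3677.283940 − 2669.018168·40.278) / -5365.814936 = 19.268557
|P − Q| = √((39.963558 − 23.489)² + (19.268557 − -21.490)²) = 43.962154

43.962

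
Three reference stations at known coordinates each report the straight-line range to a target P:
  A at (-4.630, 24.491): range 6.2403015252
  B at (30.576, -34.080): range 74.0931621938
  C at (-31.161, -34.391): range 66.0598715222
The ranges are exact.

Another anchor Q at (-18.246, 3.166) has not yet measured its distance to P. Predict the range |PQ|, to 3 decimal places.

26.344

eq1: (x + 4.630)² + (y − 24.491)² = 6.2403015252²
eq2: (x − 30.576)² + (y + 34.080)² = 74.0931621938²
eq3: (x + 31.161)² + (y + 34.391)² = 66.0598715222²
eq1−eq2, eq1−eq3 (x²,y² cancel):
  70.412·x − 117.142·y = -3975.763126
  -53.062·x − 117.764·y = -2792.462441
det = 70.412·-117.764 − -117.142·-53.062 = -14507.787572
x = (-3975.763126·-117.764 − -117.142·-2792.462441) / -14507.787572 = -9.724924
y = (70.412·-2792.462441 − -3975.763126·-53.062) / -14507.787572 = 28.094208
|P − Q| = √((-9.724924 − -18.246)² + (28.094208 − 3.166)²) = 26.344341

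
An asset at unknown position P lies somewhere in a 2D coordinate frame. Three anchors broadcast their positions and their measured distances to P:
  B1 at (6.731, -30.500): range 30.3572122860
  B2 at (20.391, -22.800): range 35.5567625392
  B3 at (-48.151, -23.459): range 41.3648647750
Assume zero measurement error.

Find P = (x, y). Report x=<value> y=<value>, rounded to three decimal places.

eq1: (x − 6.731)² + (y + 30.500)² = 30.3572122860²
eq2: (x − 20.391)² + (y + 22.800)² = 35.5567625392²
eq3: (x + 48.151)² + (y + 23.459)² = 41.3648647750²
eq2−eq3, eq2−eq1 (x²,y² cancel):
  -137.084·x − 1.318·y = 1486.441925
  -27.320·x − 15.400·y = 382.646504
det = -137.084·-15.400 − -1.318·-27.320 = 2075.085840
x = (1486.441925·-15.400 − -1.318·382.646504) / 2075.085840 = -10.788410
y = (-137.084·382.646504 − 1486.441925·-27.320) / 2075.085840 = -5.708255

x=-10.788 y=-5.708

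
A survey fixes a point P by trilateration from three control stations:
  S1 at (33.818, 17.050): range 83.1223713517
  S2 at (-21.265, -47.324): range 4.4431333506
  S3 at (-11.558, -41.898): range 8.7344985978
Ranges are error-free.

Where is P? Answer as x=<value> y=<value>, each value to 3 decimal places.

x=-17.040 y=-48.698

eq1: (x − 33.818)² + (y − 17.050)² = 83.1223713517²
eq2: (x + 21.265)² + (y + 47.324)² = 4.4431333506²
eq3: (x + 11.558)² + (y + 41.898)² = 8.7344985978²
eq1−eq2, eq1−eq3 (x²,y² cancel):
  -110.166·x − 128.748·y = 8146.988762
  -90.752·x − 117.896·y = 7287.707297
det = -110.166·-117.896 − -128.748·-90.752 = 1303.992240
x = (8146.988762·-117.896 − -128.748·7287.707297) / 1303.992240 = -17.039709
y = (-110.166·7287.707297 − 8146.988762·-90.752) / 1303.992240 = -48.698172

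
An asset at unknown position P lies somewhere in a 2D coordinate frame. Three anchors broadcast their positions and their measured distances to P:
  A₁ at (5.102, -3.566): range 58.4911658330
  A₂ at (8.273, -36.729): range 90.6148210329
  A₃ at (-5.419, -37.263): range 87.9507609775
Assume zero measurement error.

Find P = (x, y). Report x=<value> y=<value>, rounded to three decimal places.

eq1: (x − 5.102)² + (y + 3.566)² = 58.4911658330²
eq2: (x − 8.273)² + (y + 36.729)² = 90.6148210329²
eq3: (x + 5.419)² + (y + 37.263)² = 87.9507609775²
eq3−eq1, eq3−eq2 (x²,y² cancel):
  21.042·x + 67.394·y = 2934.969906
  27.384·x + 1.068·y = -476.144194
det = 21.042·1.068 − 67.394·27.384 = -1823.044440
x = (2934.969906·1.068 − 67.394·-476.144194) / -1823.044440 = -19.321421
y = (21.042·-476.144194 − 2934.969906·27.384) / -1823.044440 = 49.582029

x=-19.321 y=49.582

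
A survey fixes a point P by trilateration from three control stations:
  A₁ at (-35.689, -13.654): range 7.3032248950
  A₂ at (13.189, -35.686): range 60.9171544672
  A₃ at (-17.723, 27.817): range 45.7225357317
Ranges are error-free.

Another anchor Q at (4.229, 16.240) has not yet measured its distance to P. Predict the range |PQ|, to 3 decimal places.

53.821

eq1: (x + 35.689)² + (y + 13.654)² = 7.3032248950²
eq2: (x − 13.189)² + (y + 35.686)² = 60.9171544672²
eq3: (x + 17.723)² + (y − 27.817)² = 45.7225357317²
eq1−eq3, eq1−eq2 (x²,y² cancel):
  35.932·x + 82.942·y = -2409.459399
  97.756·x − 44.064·y = -3670.258735
det = 35.932·-44.064 − 82.942·97.756 = -9691.385800
x = (-2409.459399·-44.064 − 82.942·-3670.258735) / -9691.385800 = -42.366389
y = (35.932·-3670.258735 − -2409.459399·97.756) / -9691.385800 = -10.696032
|P − Q| = √((-42.366389 − 4.229)² + (-10.696032 − 16.240)²) = 53.820815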